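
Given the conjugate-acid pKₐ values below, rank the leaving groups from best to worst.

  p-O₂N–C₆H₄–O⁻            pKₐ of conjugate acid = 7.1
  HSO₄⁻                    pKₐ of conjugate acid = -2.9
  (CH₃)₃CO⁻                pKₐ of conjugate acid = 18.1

Lower conjugate-acid pKₐ ⇒ weaker base ⇒ better leaving group.
Sorting by the given values: HSO₄⁻ (-2.9), p-O₂N–C₆H₄–O⁻ (7.1), (CH₃)₃CO⁻ (18.1).

HSO₄⁻ > p-O₂N–C₆H₄–O⁻ > (CH₃)₃CO⁻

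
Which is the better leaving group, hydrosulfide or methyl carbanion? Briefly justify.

hydrosulfide

hydrosulfide is the better leaving group.
pKₐ(H₂S) ≈ 7 versus pKₐ(CH₄) ≈ 48: hydrosulfide is the much weaker base.
Larger and more polarisable than the oxygen analogue.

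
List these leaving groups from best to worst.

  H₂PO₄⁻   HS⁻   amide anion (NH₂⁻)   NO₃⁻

NO₃⁻ > H₂PO₄⁻ > HS⁻ > amide anion (NH₂⁻)

NO₃⁻: pKₐ(HNO₃) ≈ -1.3
H₂PO₄⁻: pKₐ(H₃PO₄) ≈ 2.1
HS⁻: pKₐ(H₂S) ≈ 7
amide anion (NH₂⁻): pKₐ(NH₃) ≈ 38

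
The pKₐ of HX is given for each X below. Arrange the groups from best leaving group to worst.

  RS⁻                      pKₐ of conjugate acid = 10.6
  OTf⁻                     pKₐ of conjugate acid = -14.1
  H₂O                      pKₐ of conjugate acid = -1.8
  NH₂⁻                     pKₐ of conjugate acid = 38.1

Lower conjugate-acid pKₐ ⇒ weaker base ⇒ better leaving group.
Sorting by the given values: OTf⁻ (-14.1), H₂O (-1.8), RS⁻ (10.6), NH₂⁻ (38.1).

OTf⁻ > H₂O > RS⁻ > NH₂⁻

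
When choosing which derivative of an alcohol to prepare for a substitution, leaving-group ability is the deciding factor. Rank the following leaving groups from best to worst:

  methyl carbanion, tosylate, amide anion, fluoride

A good leaving group is a weak base: the lower the pKₐ of its conjugate acid, the more readily it departs.
tosylate: pKₐ(p-CH₃C₆H₄SO₃H (TsOH)) ≈ -2.8 — resonance-delocalised arenesulfonate
fluoride: pKₐ(HF) ≈ 3.2 — small and strongly basic; the poor halide leaving group
amide anion: pKₐ(NH₃) ≈ 38
methyl carbanion: pKₐ(CH₄) ≈ 48

tosylate > fluoride > amide anion > methyl carbanion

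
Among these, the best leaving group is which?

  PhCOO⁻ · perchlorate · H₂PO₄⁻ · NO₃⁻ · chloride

perchlorate

The more stable X⁻ (or X) is on its own — i.e. the weaker a base it is — the better a leaving group it makes.
perchlorate: pKₐ(HClO₄) ≈ -10
chloride: pKₐ(HCl) ≈ -7
NO₃⁻: pKₐ(HNO₃) ≈ -1.3
H₂PO₄⁻: pKₐ(H₃PO₄) ≈ 2.1
PhCOO⁻: pKₐ(C₆H₅COOH) ≈ 4.2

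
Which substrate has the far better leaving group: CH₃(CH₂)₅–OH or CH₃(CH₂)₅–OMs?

CH₃(CH₂)₅–OMs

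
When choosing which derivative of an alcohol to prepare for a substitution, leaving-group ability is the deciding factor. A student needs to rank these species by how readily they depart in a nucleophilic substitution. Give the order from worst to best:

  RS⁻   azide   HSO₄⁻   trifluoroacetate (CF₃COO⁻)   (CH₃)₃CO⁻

(CH₃)₃CO⁻ < RS⁻ < azide < trifluoroacetate (CF₃COO⁻) < HSO₄⁻

Rank by basicity of the departing species: weakest base leaves most easily.
HSO₄⁻: pKₐ(H₂SO₄) ≈ -3 — conjugate base of a strong mineral acid
trifluoroacetate (CF₃COO⁻): pKₐ(CF₃COOH) ≈ 0.2 — strongly electron-withdrawing CF₃ stabilises the carboxylate
azide: pKₐ(HN₃) ≈ 4.7 — linear, resonance-stabilised
RS⁻: pKₐ(RSH (a thiol)) ≈ 10.5 — moderately basic; rarely leaves without activation
(CH₃)₃CO⁻: pKₐ(t-BuOH) ≈ 18 — bulky, strongly basic alkoxide
Reversing gives the worst-to-best order requested.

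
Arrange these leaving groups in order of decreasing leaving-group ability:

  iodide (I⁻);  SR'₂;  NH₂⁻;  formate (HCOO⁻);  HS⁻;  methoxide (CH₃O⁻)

iodide (I⁻) > SR'₂ > formate (HCOO⁻) > HS⁻ > methoxide (CH₃O⁻) > NH₂⁻

Rank by basicity of the departing species: weakest base leaves most easily.
iodide (I⁻): pKₐ(HI) ≈ -10 — large, highly polarisable; very weak base
SR'₂: pKₐ(R'₂SH⁺) ≈ -7 — neutral; leaves from a sulfonium salt (R–SR'₂⁺)
formate (HCOO⁻): pKₐ(HCOOH) ≈ 3.8 — resonance-stabilised carboxylate
HS⁻: pKₐ(H₂S) ≈ 7 — larger and more polarisable than the oxygen analogue
methoxide (CH₃O⁻): pKₐ(CH₃OH) ≈ 15.5 — strong base; alkoxides do not leave unassisted
NH₂⁻: pKₐ(NH₃) ≈ 38 — extremely strong base; never a leaving group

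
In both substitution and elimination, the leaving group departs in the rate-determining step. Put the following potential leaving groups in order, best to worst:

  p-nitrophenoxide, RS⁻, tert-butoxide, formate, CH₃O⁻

formate > p-nitrophenoxide > RS⁻ > CH₃O⁻ > tert-butoxide

The more stable X⁻ (or X) is on its own — i.e. the weaker a base it is — the better a leaving group it makes.
formate: pKₐ(HCOOH) ≈ 3.8 — resonance-stabilised carboxylate
p-nitrophenoxide: pKₐ(p-nitrophenol) ≈ 7.2
RS⁻: pKₐ(RSH (a thiol)) ≈ 10.5
CH₃O⁻: pKₐ(CH₃OH) ≈ 15.5 — strong base; alkoxides do not leave unassisted
tert-butoxide: pKₐ(t-BuOH) ≈ 18 — bulky, strongly basic alkoxide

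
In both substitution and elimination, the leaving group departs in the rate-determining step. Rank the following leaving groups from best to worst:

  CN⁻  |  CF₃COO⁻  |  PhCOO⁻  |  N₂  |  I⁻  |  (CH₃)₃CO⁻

N₂ > I⁻ > CF₃COO⁻ > PhCOO⁻ > CN⁻ > (CH₃)₃CO⁻

A good leaving group is a weak base: the lower the pKₐ of its conjugate acid, the more readily it departs.
N₂: no meaningful conjugate acid; N₂ departs as an exceptionally stable neutral molecule
I⁻: pKₐ(HI) ≈ -10
CF₃COO⁻: pKₐ(CF₃COOH) ≈ 0.2
PhCOO⁻: pKₐ(C₆H₅COOH) ≈ 4.2
CN⁻: pKₐ(HCN) ≈ 9.2
(CH₃)₃CO⁻: pKₐ(t-BuOH) ≈ 18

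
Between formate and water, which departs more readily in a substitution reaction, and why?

water

water is the better leaving group.
pKₐ(H₃O⁺) ≈ -1.7 versus pKₐ(HCOOH) ≈ 3.8: water is the much weaker base.
Neutral; leaves from a protonated alcohol (R–OH₂⁺).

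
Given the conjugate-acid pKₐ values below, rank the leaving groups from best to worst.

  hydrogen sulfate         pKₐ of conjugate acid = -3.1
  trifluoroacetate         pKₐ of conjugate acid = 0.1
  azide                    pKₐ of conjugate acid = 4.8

hydrogen sulfate > trifluoroacetate > azide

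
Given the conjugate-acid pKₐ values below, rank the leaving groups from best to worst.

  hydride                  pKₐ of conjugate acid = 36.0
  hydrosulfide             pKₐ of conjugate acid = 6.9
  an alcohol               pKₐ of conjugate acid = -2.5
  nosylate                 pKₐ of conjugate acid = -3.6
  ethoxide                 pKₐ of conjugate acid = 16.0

nosylate > an alcohol > hydrosulfide > ethoxide > hydride

Lower conjugate-acid pKₐ ⇒ weaker base ⇒ better leaving group.
Sorting by the given values: nosylate (-3.6), an alcohol (-2.5), hydrosulfide (6.9), ethoxide (16.0), hydride (36.0).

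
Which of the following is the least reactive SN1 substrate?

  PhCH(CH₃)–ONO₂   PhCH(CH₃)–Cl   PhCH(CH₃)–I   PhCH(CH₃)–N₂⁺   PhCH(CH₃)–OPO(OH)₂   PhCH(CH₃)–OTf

PhCH(CH₃)–OPO(OH)₂

The skeletons are identical, so relative rate is governed entirely by leaving-group ability.
A good leaving group is a weak base: the lower the pKₐ of its conjugate acid, the more readily it departs.
PhCH(CH₃)–N₂⁺ loses N₂: no meaningful conjugate acid; N₂ departs as an exceptionally stable neutral molecule
PhCH(CH₃)–OTf loses OTf⁻: pKₐ(CF₃SO₃H (triflic acid)) ≈ -14
PhCH(CH₃)–I loses I⁻: pKₐ(HI) ≈ -10
PhCH(CH₃)–Cl loses Cl⁻: pKₐ(HCl) ≈ -7
PhCH(CH₃)–ONO₂ loses NO₃⁻: pKₐ(HNO₃) ≈ -1.3
PhCH(CH₃)–OPO(OH)₂ loses H₂PO₄⁻: pKₐ(H₃PO₄) ≈ 2.1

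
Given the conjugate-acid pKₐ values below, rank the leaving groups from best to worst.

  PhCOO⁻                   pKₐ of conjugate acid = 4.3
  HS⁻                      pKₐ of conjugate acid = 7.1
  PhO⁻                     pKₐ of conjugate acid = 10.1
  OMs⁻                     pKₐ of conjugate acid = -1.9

Lower conjugate-acid pKₐ ⇒ weaker base ⇒ better leaving group.
Sorting by the given values: OMs⁻ (-1.9), PhCOO⁻ (4.3), HS⁻ (7.1), PhO⁻ (10.1).

OMs⁻ > PhCOO⁻ > HS⁻ > PhO⁻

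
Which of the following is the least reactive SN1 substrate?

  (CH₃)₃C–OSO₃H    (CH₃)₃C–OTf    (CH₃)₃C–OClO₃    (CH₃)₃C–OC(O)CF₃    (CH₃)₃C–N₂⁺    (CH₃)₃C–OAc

With the same alkyl group throughout, only the leaving group differentiates the rates.
Leaving-group ability tracks the stability of the departed species; conjugate-acid pKₐ is the usual yardstick (lower pKₐ → better LG).
(CH₃)₃C–N₂⁺ loses N₂: no meaningful conjugate acid; N₂ departs as an exceptionally stable neutral molecule
(CH₃)₃C–OTf loses OTf⁻: pKₐ(CF₃SO₃H (triflic acid)) ≈ -14
(CH₃)₃C–OClO₃ loses ClO₄⁻: pKₐ(HClO₄) ≈ -10
(CH₃)₃C–OSO₃H loses HSO₄⁻: pKₐ(H₂SO₄) ≈ -3
(CH₃)₃C–OC(O)CF₃ loses CF₃COO⁻: pKₐ(CF₃COOH) ≈ 0.2
(CH₃)₃C–OAc loses AcO⁻: pKₐ(CH₃COOH) ≈ 4.8

(CH₃)₃C–OAc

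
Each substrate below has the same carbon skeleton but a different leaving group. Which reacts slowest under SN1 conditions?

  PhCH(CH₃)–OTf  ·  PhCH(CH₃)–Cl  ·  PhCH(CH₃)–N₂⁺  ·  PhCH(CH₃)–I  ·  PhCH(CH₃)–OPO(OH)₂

PhCH(CH₃)–OPO(OH)₂

With the same alkyl group throughout, only the leaving group differentiates the rates.
A good leaving group is a weak base: the lower the pKₐ of its conjugate acid, the more readily it departs.
PhCH(CH₃)–N₂⁺ loses N₂: no meaningful conjugate acid; N₂ departs as an exceptionally stable neutral molecule
PhCH(CH₃)–OTf loses OTf⁻: pKₐ(CF₃SO₃H (triflic acid)) ≈ -14
PhCH(CH₃)–I loses I⁻: pKₐ(HI) ≈ -10
PhCH(CH₃)–Cl loses Cl⁻: pKₐ(HCl) ≈ -7
PhCH(CH₃)–OPO(OH)₂ loses H₂PO₄⁻: pKₐ(H₃PO₄) ≈ 2.1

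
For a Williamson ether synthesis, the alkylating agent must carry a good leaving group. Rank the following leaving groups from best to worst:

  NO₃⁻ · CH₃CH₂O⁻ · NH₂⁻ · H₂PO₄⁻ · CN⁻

NO₃⁻ > H₂PO₄⁻ > CN⁻ > CH₃CH₂O⁻ > NH₂⁻

Rank by basicity of the departing species: weakest base leaves most easily.
NO₃⁻: pKₐ(HNO₃) ≈ -1.3
H₂PO₄⁻: pKₐ(H₃PO₄) ≈ 2.1
CN⁻: pKₐ(HCN) ≈ 9.2
CH₃CH₂O⁻: pKₐ(CH₃CH₂OH) ≈ 16 — strong base; alkoxides do not leave unassisted
NH₂⁻: pKₐ(NH₃) ≈ 38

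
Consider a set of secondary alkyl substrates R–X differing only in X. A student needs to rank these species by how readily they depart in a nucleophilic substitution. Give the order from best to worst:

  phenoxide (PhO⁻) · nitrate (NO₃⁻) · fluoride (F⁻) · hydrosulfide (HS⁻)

nitrate (NO₃⁻) > fluoride (F⁻) > hydrosulfide (HS⁻) > phenoxide (PhO⁻)

A good leaving group is a weak base: the lower the pKₐ of its conjugate acid, the more readily it departs.
nitrate (NO₃⁻): pKₐ(HNO₃) ≈ -1.3
fluoride (F⁻): pKₐ(HF) ≈ 3.2
hydrosulfide (HS⁻): pKₐ(H₂S) ≈ 7 — larger and more polarisable than the oxygen analogue
phenoxide (PhO⁻): pKₐ(C₆H₅OH (phenol)) ≈ 10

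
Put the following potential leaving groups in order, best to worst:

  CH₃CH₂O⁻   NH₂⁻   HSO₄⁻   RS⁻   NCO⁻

HSO₄⁻ > NCO⁻ > RS⁻ > CH₃CH₂O⁻ > NH₂⁻

HSO₄⁻: pKₐ(H₂SO₄) ≈ -3 — conjugate base of a strong mineral acid
NCO⁻: pKₐ(HOCN) ≈ 3.5
RS⁻: pKₐ(RSH (a thiol)) ≈ 10.5 — moderately basic; rarely leaves without activation
CH₃CH₂O⁻: pKₐ(CH₃CH₂OH) ≈ 16 — strong base; alkoxides do not leave unassisted
NH₂⁻: pKₐ(NH₃) ≈ 38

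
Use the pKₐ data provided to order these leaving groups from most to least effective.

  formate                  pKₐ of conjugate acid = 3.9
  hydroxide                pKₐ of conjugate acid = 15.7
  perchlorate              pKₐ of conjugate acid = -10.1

Lower conjugate-acid pKₐ ⇒ weaker base ⇒ better leaving group.
Sorting by the given values: perchlorate (-10.1), formate (3.9), hydroxide (15.7).

perchlorate > formate > hydroxide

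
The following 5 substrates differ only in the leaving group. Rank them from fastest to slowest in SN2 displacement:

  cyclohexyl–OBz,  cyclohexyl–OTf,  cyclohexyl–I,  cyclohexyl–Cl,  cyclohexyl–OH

cyclohexyl–OTf > cyclohexyl–I > cyclohexyl–Cl > cyclohexyl–OBz > cyclohexyl–OH

With the same alkyl group throughout, only the leaving group differentiates the rates.
Rank by basicity of the departing species: weakest base leaves most easily.
cyclohexyl–OTf loses OTf⁻: pKₐ(CF₃SO₃H (triflic acid)) ≈ -14
cyclohexyl–I loses I⁻: pKₐ(HI) ≈ -10
cyclohexyl–Cl loses Cl⁻: pKₐ(HCl) ≈ -7
cyclohexyl–OBz loses PhCOO⁻: pKₐ(C₆H₅COOH) ≈ 4.2
cyclohexyl–OH loses OH⁻: pKₐ(H₂O) ≈ 15.7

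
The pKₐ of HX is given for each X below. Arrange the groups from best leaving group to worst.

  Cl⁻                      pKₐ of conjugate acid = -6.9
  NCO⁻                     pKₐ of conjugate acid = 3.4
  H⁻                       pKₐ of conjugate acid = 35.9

Lower conjugate-acid pKₐ ⇒ weaker base ⇒ better leaving group.
Sorting by the given values: Cl⁻ (-6.9), NCO⁻ (3.4), H⁻ (35.9).

Cl⁻ > NCO⁻ > H⁻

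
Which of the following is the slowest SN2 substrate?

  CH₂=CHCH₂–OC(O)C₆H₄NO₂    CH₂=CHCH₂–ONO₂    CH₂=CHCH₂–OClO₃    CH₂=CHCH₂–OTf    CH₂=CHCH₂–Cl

With the same alkyl group throughout, only the leaving group differentiates the rates.
A good leaving group is a weak base: the lower the pKₐ of its conjugate acid, the more readily it departs.
CH₂=CHCH₂–OTf loses OTf⁻: pKₐ(CF₃SO₃H (triflic acid)) ≈ -14
CH₂=CHCH₂–OClO₃ loses ClO₄⁻: pKₐ(HClO₄) ≈ -10
CH₂=CHCH₂–Cl loses Cl⁻: pKₐ(HCl) ≈ -7
CH₂=CHCH₂–ONO₂ loses NO₃⁻: pKₐ(HNO₃) ≈ -1.3
CH₂=CHCH₂–OC(O)C₆H₄NO₂ loses p-O₂N–C₆H₄–COO⁻: pKₐ(p-nitrobenzoic acid) ≈ 3.4

CH₂=CHCH₂–OC(O)C₆H₄NO₂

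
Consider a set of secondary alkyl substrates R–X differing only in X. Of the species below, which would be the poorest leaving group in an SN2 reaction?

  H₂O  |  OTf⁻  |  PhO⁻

The more stable X⁻ (or X) is on its own — i.e. the weaker a base it is — the better a leaving group it makes.
OTf⁻: pKₐ(CF₃SO₃H (triflic acid)) ≈ -14
H₂O: pKₐ(H₃O⁺) ≈ -1.7
PhO⁻: pKₐ(C₆H₅OH (phenol)) ≈ 10

PhO⁻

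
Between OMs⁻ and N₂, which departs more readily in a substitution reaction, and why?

N₂ is the better leaving group.
N₂ is the ultimate leaving group — it departs as an exceptionally stable neutral molecule, whereas OMs⁻ (pKₐ(CH₃SO₃H (MsOH)) ≈ -1.9) is far more basic.

N₂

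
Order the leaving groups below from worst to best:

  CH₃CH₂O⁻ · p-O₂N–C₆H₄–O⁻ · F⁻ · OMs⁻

CH₃CH₂O⁻ < p-O₂N–C₆H₄–O⁻ < F⁻ < OMs⁻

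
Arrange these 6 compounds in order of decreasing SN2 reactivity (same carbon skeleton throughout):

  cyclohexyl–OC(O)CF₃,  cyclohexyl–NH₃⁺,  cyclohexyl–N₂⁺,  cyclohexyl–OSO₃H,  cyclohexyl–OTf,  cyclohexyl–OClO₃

With the same alkyl group throughout, only the leaving group differentiates the rates.
Rank by basicity of the departing species: weakest base leaves most easily.
cyclohexyl–N₂⁺ loses N₂: no meaningful conjugate acid; N₂ departs as an exceptionally stable neutral molecule
cyclohexyl–OTf loses OTf⁻: pKₐ(CF₃SO₃H (triflic acid)) ≈ -14
cyclohexyl–OClO₃ loses ClO₄⁻: pKₐ(HClO₄) ≈ -10
cyclohexyl–OSO₃H loses HSO₄⁻: pKₐ(H₂SO₄) ≈ -3
cyclohexyl–OC(O)CF₃ loses CF₃COO⁻: pKₐ(CF₃COOH) ≈ 0.2
cyclohexyl–NH₃⁺ loses NH₃: pKₐ(NH₄⁺) ≈ 9.2

cyclohexyl–N₂⁺ > cyclohexyl–OTf > cyclohexyl–OClO₃ > cyclohexyl–OSO₃H > cyclohexyl–OC(O)CF₃ > cyclohexyl–NH₃⁺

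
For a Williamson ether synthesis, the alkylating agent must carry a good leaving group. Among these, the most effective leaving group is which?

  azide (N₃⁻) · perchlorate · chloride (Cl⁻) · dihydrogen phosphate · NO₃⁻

Leaving-group ability tracks the stability of the departed species; conjugate-acid pKₐ is the usual yardstick (lower pKₐ → better LG).
perchlorate: pKₐ(HClO₄) ≈ -10
chloride (Cl⁻): pKₐ(HCl) ≈ -7
NO₃⁻: pKₐ(HNO₃) ≈ -1.3
dihydrogen phosphate: pKₐ(H₃PO₄) ≈ 2.1
azide (N₃⁻): pKₐ(HN₃) ≈ 4.7

perchlorate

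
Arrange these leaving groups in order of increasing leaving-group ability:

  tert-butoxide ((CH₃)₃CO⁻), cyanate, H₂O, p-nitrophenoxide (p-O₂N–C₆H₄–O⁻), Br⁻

tert-butoxide ((CH₃)₃CO⁻) < p-nitrophenoxide (p-O₂N–C₆H₄–O⁻) < cyanate < H₂O < Br⁻

Br⁻: pKₐ(HBr) ≈ -9
H₂O: pKₐ(H₃O⁺) ≈ -1.7
cyanate: pKₐ(HOCN) ≈ 3.5
p-nitrophenoxide (p-O₂N–C₆H₄–O⁻): pKₐ(p-nitrophenol) ≈ 7.2
tert-butoxide ((CH₃)₃CO⁻): pKₐ(t-BuOH) ≈ 18
The question asks for worst first, so the sequence is read in increasing leaving-group ability.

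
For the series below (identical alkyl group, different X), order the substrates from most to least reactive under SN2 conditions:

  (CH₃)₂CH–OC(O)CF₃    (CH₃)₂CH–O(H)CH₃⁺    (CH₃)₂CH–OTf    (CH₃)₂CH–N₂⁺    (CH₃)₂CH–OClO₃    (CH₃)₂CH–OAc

(CH₃)₂CH–N₂⁺ > (CH₃)₂CH–OTf > (CH₃)₂CH–OClO₃ > (CH₃)₂CH–O(H)CH₃⁺ > (CH₃)₂CH–OC(O)CF₃ > (CH₃)₂CH–OAc

With the same alkyl group throughout, only the leaving group differentiates the rates.
The more stable X⁻ (or X) is on its own — i.e. the weaker a base it is — the better a leaving group it makes.
(CH₃)₂CH–N₂⁺ loses N₂: no meaningful conjugate acid; N₂ departs as an exceptionally stable neutral molecule
(CH₃)₂CH–OTf loses OTf⁻: pKₐ(CF₃SO₃H (triflic acid)) ≈ -14
(CH₃)₂CH–OClO₃ loses ClO₄⁻: pKₐ(HClO₄) ≈ -10
(CH₃)₂CH–O(H)CH₃⁺ loses R'OH: pKₐ(R'OH₂⁺) ≈ -2.4
(CH₃)₂CH–OC(O)CF₃ loses CF₃COO⁻: pKₐ(CF₃COOH) ≈ 0.2
(CH₃)₂CH–OAc loses AcO⁻: pKₐ(CH₃COOH) ≈ 4.8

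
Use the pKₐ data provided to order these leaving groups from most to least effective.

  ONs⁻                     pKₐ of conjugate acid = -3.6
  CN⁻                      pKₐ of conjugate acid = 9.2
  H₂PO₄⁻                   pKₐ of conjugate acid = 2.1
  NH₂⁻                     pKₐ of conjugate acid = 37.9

ONs⁻ > H₂PO₄⁻ > CN⁻ > NH₂⁻

Lower conjugate-acid pKₐ ⇒ weaker base ⇒ better leaving group.
Sorting by the given values: ONs⁻ (-3.6), H₂PO₄⁻ (2.1), CN⁻ (9.2), NH₂⁻ (37.9).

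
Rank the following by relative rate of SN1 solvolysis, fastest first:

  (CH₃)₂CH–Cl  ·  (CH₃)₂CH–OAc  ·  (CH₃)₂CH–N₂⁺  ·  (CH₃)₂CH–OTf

(CH₃)₂CH–N₂⁺ > (CH₃)₂CH–OTf > (CH₃)₂CH–Cl > (CH₃)₂CH–OAc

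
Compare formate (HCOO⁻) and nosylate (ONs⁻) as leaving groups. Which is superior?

nosylate (ONs⁻) is the better leaving group.
pKₐ(p-O₂NC₆H₄SO₃H) ≈ -3.5 versus pKₐ(HCOOH) ≈ 3.8: nosylate (ONs⁻) is the much weaker base.
P-nitro group further stabilises the sulfonate.

nosylate (ONs⁻)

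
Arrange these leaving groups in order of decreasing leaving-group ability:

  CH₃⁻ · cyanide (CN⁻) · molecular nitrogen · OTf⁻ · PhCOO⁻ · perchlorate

Rank by basicity of the departing species: weakest base leaves most easily.
molecular nitrogen: no meaningful conjugate acid; N₂ departs as an exceptionally stable neutral molecule
OTf⁻: pKₐ(CF₃SO₃H (triflic acid)) ≈ -14
perchlorate: pKₐ(HClO₄) ≈ -10 — extremely weak base; rarely used for safety reasons
PhCOO⁻: pKₐ(C₆H₅COOH) ≈ 4.2 — aryl carboxylate
cyanide (CN⁻): pKₐ(HCN) ≈ 9.2
CH₃⁻: pKₐ(CH₄) ≈ 48

molecular nitrogen > OTf⁻ > perchlorate > PhCOO⁻ > cyanide (CN⁻) > CH₃⁻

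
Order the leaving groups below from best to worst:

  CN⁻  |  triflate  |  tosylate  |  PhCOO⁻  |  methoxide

triflate > tosylate > PhCOO⁻ > CN⁻ > methoxide

Rank by basicity of the departing species: weakest base leaves most easily.
triflate: pKₐ(CF₃SO₃H (triflic acid)) ≈ -14
tosylate: pKₐ(p-CH₃C₆H₄SO₃H (TsOH)) ≈ -2.8 — resonance-delocalised arenesulfonate
PhCOO⁻: pKₐ(C₆H₅COOH) ≈ 4.2 — aryl carboxylate
CN⁻: pKₐ(HCN) ≈ 9.2 — sp carbon stabilises the charge somewhat, but still a poor LG
methoxide: pKₐ(CH₃OH) ≈ 15.5 — strong base; alkoxides do not leave unassisted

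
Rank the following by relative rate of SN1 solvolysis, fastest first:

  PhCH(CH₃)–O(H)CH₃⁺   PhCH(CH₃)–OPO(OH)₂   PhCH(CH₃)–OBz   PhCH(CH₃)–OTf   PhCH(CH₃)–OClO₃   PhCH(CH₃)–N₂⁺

Identical carbon frameworks mean the comparison reduces to leaving-group quality.
Rank by basicity of the departing species: weakest base leaves most easily.
PhCH(CH₃)–N₂⁺ loses N₂: no meaningful conjugate acid; N₂ departs as an exceptionally stable neutral molecule
PhCH(CH₃)–OTf loses OTf⁻: pKₐ(CF₃SO₃H (triflic acid)) ≈ -14
PhCH(CH₃)–OClO₃ loses ClO₄⁻: pKₐ(HClO₄) ≈ -10
PhCH(CH₃)–O(H)CH₃⁺ loses R'OH: pKₐ(R'OH₂⁺) ≈ -2.4
PhCH(CH₃)–OPO(OH)₂ loses H₂PO₄⁻: pKₐ(H₃PO₄) ≈ 2.1
PhCH(CH₃)–OBz loses PhCOO⁻: pKₐ(C₆H₅COOH) ≈ 4.2

PhCH(CH₃)–N₂⁺ > PhCH(CH₃)–OTf > PhCH(CH₃)–OClO₃ > PhCH(CH₃)–O(H)CH₃⁺ > PhCH(CH₃)–OPO(OH)₂ > PhCH(CH₃)–OBz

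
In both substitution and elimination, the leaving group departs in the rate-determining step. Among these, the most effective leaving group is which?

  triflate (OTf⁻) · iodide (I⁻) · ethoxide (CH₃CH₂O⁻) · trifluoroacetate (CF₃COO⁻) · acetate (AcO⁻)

triflate (OTf⁻): pKₐ(CF₃SO₃H (triflic acid)) ≈ -14
iodide (I⁻): pKₐ(HI) ≈ -10
trifluoroacetate (CF₃COO⁻): pKₐ(CF₃COOH) ≈ 0.2
acetate (AcO⁻): pKₐ(CH₃COOH) ≈ 4.8
ethoxide (CH₃CH₂O⁻): pKₐ(CH₃CH₂OH) ≈ 16

triflate (OTf⁻)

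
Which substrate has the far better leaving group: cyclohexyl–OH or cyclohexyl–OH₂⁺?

cyclohexyl–OH₂⁺

From cyclohexyl–OH the departing group would be OH⁻ (pKₐ(H₂O) ≈ 15.7). Strong base; essentially never leaves without prior activation.
From cyclohexyl–OH₂⁺ the leaving group is H₂O (pKₐ(H₃O⁺) ≈ -1.7). Neutral; leaves from a protonated alcohol (R–OH₂⁺).
(In practice cyclohexyl–OH₂⁺ is made from cyclohexyl–OH by protonation with strong acid, converting the leaving group from hydroxide to neutral water.)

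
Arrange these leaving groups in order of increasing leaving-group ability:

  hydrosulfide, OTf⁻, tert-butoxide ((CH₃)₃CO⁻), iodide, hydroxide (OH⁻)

tert-butoxide ((CH₃)₃CO⁻) < hydroxide (OH⁻) < hydrosulfide < iodide < OTf⁻

Leaving-group ability tracks the stability of the departed species; conjugate-acid pKₐ is the usual yardstick (lower pKₐ → better LG).
OTf⁻: pKₐ(CF₃SO₃H (triflic acid)) ≈ -14
iodide: pKₐ(HI) ≈ -10
hydrosulfide: pKₐ(H₂S) ≈ 7
hydroxide (OH⁻): pKₐ(H₂O) ≈ 15.7
tert-butoxide ((CH₃)₃CO⁻): pKₐ(t-BuOH) ≈ 18
Listed from poorest to best leaving group as asked.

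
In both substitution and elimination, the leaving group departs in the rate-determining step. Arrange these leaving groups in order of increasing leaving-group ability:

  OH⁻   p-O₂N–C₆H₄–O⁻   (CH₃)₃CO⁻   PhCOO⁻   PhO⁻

(CH₃)₃CO⁻ < OH⁻ < PhO⁻ < p-O₂N–C₆H₄–O⁻ < PhCOO⁻

Rank by basicity of the departing species: weakest base leaves most easily.
PhCOO⁻: pKₐ(C₆H₅COOH) ≈ 4.2 — aryl carboxylate
p-O₂N–C₆H₄–O⁻: pKₐ(p-nitrophenol) ≈ 7.2 — nitro group delocalises the charge; the classic chromogenic LG
PhO⁻: pKₐ(C₆H₅OH (phenol)) ≈ 10 — resonance into the ring helps, but still a poor LG
OH⁻: pKₐ(H₂O) ≈ 15.7 — strong base; essentially never leaves without prior activation
(CH₃)₃CO⁻: pKₐ(t-BuOH) ≈ 18 — bulky, strongly basic alkoxide
Listed from poorest to best leaving group as asked.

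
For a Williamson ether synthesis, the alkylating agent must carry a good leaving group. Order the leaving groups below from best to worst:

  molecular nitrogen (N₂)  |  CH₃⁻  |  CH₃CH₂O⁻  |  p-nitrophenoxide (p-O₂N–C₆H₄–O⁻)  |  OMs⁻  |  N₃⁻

A good leaving group is a weak base: the lower the pKₐ of its conjugate acid, the more readily it departs.
molecular nitrogen (N₂): no meaningful conjugate acid; N₂ departs as an exceptionally stable neutral molecule
OMs⁻: pKₐ(CH₃SO₃H (MsOH)) ≈ -1.9
N₃⁻: pKₐ(HN₃) ≈ 4.7
p-nitrophenoxide (p-O₂N–C₆H₄–O⁻): pKₐ(p-nitrophenol) ≈ 7.2
CH₃CH₂O⁻: pKₐ(CH₃CH₂OH) ≈ 16
CH₃⁻: pKₐ(CH₄) ≈ 48

molecular nitrogen (N₂) > OMs⁻ > N₃⁻ > p-nitrophenoxide (p-O₂N–C₆H₄–O⁻) > CH₃CH₂O⁻ > CH₃⁻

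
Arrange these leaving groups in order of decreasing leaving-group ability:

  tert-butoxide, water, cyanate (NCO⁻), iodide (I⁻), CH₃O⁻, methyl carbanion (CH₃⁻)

iodide (I⁻) > water > cyanate (NCO⁻) > CH₃O⁻ > tert-butoxide > methyl carbanion (CH₃⁻)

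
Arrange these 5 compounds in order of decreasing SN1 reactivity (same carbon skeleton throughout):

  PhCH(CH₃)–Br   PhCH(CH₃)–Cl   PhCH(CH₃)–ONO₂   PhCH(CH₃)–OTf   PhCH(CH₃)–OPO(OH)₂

PhCH(CH₃)–OTf > PhCH(CH₃)–Br > PhCH(CH₃)–Cl > PhCH(CH₃)–ONO₂ > PhCH(CH₃)–OPO(OH)₂

With the same alkyl group throughout, only the leaving group differentiates the rates.
A good leaving group is a weak base: the lower the pKₐ of its conjugate acid, the more readily it departs.
PhCH(CH₃)–OTf loses OTf⁻: pKₐ(CF₃SO₃H (triflic acid)) ≈ -14
PhCH(CH₃)–Br loses Br⁻: pKₐ(HBr) ≈ -9
PhCH(CH₃)–Cl loses Cl⁻: pKₐ(HCl) ≈ -7
PhCH(CH₃)–ONO₂ loses NO₃⁻: pKₐ(HNO₃) ≈ -1.3
PhCH(CH₃)–OPO(OH)₂ loses H₂PO₄⁻: pKₐ(H₃PO₄) ≈ 2.1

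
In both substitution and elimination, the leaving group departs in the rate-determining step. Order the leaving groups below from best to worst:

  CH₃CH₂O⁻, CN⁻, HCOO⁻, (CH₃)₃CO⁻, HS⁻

Rank by basicity of the departing species: weakest base leaves most easily.
HCOO⁻: pKₐ(HCOOH) ≈ 3.8
HS⁻: pKₐ(H₂S) ≈ 7 — larger and more polarisable than the oxygen analogue
CN⁻: pKₐ(HCN) ≈ 9.2 — sp carbon stabilises the charge somewhat, but still a poor LG
CH₃CH₂O⁻: pKₐ(CH₃CH₂OH) ≈ 16
(CH₃)₃CO⁻: pKₐ(t-BuOH) ≈ 18

HCOO⁻ > HS⁻ > CN⁻ > CH₃CH₂O⁻ > (CH₃)₃CO⁻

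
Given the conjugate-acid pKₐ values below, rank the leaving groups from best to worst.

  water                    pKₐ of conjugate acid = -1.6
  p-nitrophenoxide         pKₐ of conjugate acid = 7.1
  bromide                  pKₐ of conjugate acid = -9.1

bromide > water > p-nitrophenoxide

Lower conjugate-acid pKₐ ⇒ weaker base ⇒ better leaving group.
Sorting by the given values: bromide (-9.1), water (-1.6), p-nitrophenoxide (7.1).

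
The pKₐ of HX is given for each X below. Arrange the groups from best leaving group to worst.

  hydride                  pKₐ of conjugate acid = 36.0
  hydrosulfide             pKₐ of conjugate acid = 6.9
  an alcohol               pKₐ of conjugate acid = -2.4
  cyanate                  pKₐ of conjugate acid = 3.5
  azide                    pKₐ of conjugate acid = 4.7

Lower conjugate-acid pKₐ ⇒ weaker base ⇒ better leaving group.
Sorting by the given values: an alcohol (-2.4), cyanate (3.5), azide (4.7), hydrosulfide (6.9), hydride (36.0).

an alcohol > cyanate > azide > hydrosulfide > hydride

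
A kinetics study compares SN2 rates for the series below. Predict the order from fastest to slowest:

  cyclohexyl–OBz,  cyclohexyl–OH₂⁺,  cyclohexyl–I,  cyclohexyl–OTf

Same R in every case — rank the leaving groups.
Rank by basicity of the departing species: weakest base leaves most easily.
cyclohexyl–OTf loses OTf⁻: pKₐ(CF₃SO₃H (triflic acid)) ≈ -14
cyclohexyl–I loses I⁻: pKₐ(HI) ≈ -10
cyclohexyl–OH₂⁺ loses H₂O: pKₐ(H₃O⁺) ≈ -1.7
cyclohexyl–OBz loses PhCOO⁻: pKₐ(C₆H₅COOH) ≈ 4.2

cyclohexyl–OTf > cyclohexyl–I > cyclohexyl–OH₂⁺ > cyclohexyl–OBz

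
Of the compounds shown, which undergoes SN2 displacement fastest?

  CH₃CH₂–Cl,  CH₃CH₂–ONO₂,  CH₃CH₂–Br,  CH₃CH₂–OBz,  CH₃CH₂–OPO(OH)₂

Same R in every case — rank the leaving groups.
A good leaving group is a weak base: the lower the pKₐ of its conjugate acid, the more readily it departs.
CH₃CH₂–Br loses Br⁻: pKₐ(HBr) ≈ -9
CH₃CH₂–Cl loses Cl⁻: pKₐ(HCl) ≈ -7
CH₃CH₂–ONO₂ loses NO₃⁻: pKₐ(HNO₃) ≈ -1.3
CH₃CH₂–OPO(OH)₂ loses H₂PO₄⁻: pKₐ(H₃PO₄) ≈ 2.1
CH₃CH₂–OBz loses PhCOO⁻: pKₐ(C₆H₅COOH) ≈ 4.2

CH₃CH₂–Br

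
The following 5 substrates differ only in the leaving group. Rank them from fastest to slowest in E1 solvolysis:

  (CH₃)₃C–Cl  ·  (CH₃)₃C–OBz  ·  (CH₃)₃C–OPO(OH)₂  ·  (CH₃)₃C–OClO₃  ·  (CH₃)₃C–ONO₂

Same R in every case — rank the leaving groups.
A good leaving group is a weak base: the lower the pKₐ of its conjugate acid, the more readily it departs.
(CH₃)₃C–OClO₃ loses ClO₄⁻: pKₐ(HClO₄) ≈ -10
(CH₃)₃C–Cl loses Cl⁻: pKₐ(HCl) ≈ -7
(CH₃)₃C–ONO₂ loses NO₃⁻: pKₐ(HNO₃) ≈ -1.3
(CH₃)₃C–OPO(OH)₂ loses H₂PO₄⁻: pKₐ(H₃PO₄) ≈ 2.1
(CH₃)₃C–OBz loses PhCOO⁻: pKₐ(C₆H₅COOH) ≈ 4.2

(CH₃)₃C–OClO₃ > (CH₃)₃C–Cl > (CH₃)₃C–ONO₂ > (CH₃)₃C–OPO(OH)₂ > (CH₃)₃C–OBz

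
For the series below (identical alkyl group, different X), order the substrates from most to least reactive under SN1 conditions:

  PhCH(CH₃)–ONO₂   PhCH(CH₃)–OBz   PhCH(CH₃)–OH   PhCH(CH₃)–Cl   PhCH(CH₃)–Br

PhCH(CH₃)–Br > PhCH(CH₃)–Cl > PhCH(CH₃)–ONO₂ > PhCH(CH₃)–OBz > PhCH(CH₃)–OH

The skeletons are identical, so relative rate is governed entirely by leaving-group ability.
The more stable X⁻ (or X) is on its own — i.e. the weaker a base it is — the better a leaving group it makes.
PhCH(CH₃)–Br loses Br⁻: pKₐ(HBr) ≈ -9
PhCH(CH₃)–Cl loses Cl⁻: pKₐ(HCl) ≈ -7
PhCH(CH₃)–ONO₂ loses NO₃⁻: pKₐ(HNO₃) ≈ -1.3
PhCH(CH₃)–OBz loses PhCOO⁻: pKₐ(C₆H₅COOH) ≈ 4.2
PhCH(CH₃)–OH loses OH⁻: pKₐ(H₂O) ≈ 15.7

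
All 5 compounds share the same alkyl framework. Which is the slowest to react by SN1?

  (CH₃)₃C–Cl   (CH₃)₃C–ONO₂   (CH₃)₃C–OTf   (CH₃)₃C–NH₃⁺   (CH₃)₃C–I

(CH₃)₃C–NH₃⁺

Identical carbon frameworks mean the comparison reduces to leaving-group quality.
A good leaving group is a weak base: the lower the pKₐ of its conjugate acid, the more readily it departs.
(CH₃)₃C–OTf loses OTf⁻: pKₐ(CF₃SO₃H (triflic acid)) ≈ -14
(CH₃)₃C–I loses I⁻: pKₐ(HI) ≈ -10
(CH₃)₃C–Cl loses Cl⁻: pKₐ(HCl) ≈ -7
(CH₃)₃C–ONO₂ loses NO₃⁻: pKₐ(HNO₃) ≈ -1.3
(CH₃)₃C–NH₃⁺ loses NH₃: pKₐ(NH₄⁺) ≈ 9.2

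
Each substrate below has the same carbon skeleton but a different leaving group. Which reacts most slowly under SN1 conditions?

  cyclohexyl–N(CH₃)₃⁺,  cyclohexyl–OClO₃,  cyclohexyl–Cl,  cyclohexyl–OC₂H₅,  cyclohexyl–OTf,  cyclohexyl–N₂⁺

cyclohexyl–OC₂H₅

Same R in every case — rank the leaving groups.
Leaving-group ability tracks the stability of the departed species; conjugate-acid pKₐ is the usual yardstick (lower pKₐ → better LG).
cyclohexyl–N₂⁺ loses N₂: no meaningful conjugate acid; N₂ departs as an exceptionally stable neutral molecule
cyclohexyl–OTf loses OTf⁻: pKₐ(CF₃SO₃H (triflic acid)) ≈ -14
cyclohexyl–OClO₃ loses ClO₄⁻: pKₐ(HClO₄) ≈ -10
cyclohexyl–Cl loses Cl⁻: pKₐ(HCl) ≈ -7
cyclohexyl–N(CH₃)₃⁺ loses NR'₃: pKₐ(R'₃NH⁺) ≈ 10.7
cyclohexyl–OC₂H₅ loses CH₃CH₂O⁻: pKₐ(CH₃CH₂OH) ≈ 16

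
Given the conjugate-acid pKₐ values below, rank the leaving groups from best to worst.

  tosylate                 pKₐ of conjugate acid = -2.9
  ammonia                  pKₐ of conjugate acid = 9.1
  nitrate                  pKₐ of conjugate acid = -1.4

Lower conjugate-acid pKₐ ⇒ weaker base ⇒ better leaving group.
Sorting by the given values: tosylate (-2.9), nitrate (-1.4), ammonia (9.1).

tosylate > nitrate > ammonia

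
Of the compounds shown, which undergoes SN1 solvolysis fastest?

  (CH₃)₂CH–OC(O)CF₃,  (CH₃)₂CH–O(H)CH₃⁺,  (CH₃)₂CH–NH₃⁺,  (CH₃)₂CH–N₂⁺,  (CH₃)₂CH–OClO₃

(CH₃)₂CH–N₂⁺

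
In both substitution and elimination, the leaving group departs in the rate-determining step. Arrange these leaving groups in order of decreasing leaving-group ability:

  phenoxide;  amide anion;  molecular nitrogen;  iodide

molecular nitrogen: no meaningful conjugate acid; N₂ departs as an exceptionally stable neutral molecule
iodide: pKₐ(HI) ≈ -10
phenoxide: pKₐ(C₆H₅OH (phenol)) ≈ 10 — resonance into the ring helps, but still a poor LG
amide anion: pKₐ(NH₃) ≈ 38

molecular nitrogen > iodide > phenoxide > amide anion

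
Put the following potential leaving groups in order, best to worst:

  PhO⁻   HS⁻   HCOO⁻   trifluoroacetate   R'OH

R'OH > trifluoroacetate > HCOO⁻ > HS⁻ > PhO⁻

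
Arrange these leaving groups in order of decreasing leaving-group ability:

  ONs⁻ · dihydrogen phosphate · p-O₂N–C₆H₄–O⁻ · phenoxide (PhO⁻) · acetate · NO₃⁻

ONs⁻ > NO₃⁻ > dihydrogen phosphate > acetate > p-O₂N–C₆H₄–O⁻ > phenoxide (PhO⁻)

Leaving-group ability tracks the stability of the departed species; conjugate-acid pKₐ is the usual yardstick (lower pKₐ → better LG).
ONs⁻: pKₐ(p-O₂NC₆H₄SO₃H) ≈ -3.5
NO₃⁻: pKₐ(HNO₃) ≈ -1.3 — resonance-delocalised over three oxygens
dihydrogen phosphate: pKₐ(H₃PO₄) ≈ 2.1
acetate: pKₐ(CH₃COOH) ≈ 4.8
p-O₂N–C₆H₄–O⁻: pKₐ(p-nitrophenol) ≈ 7.2 — nitro group delocalises the charge; the classic chromogenic LG
phenoxide (PhO⁻): pKₐ(C₆H₅OH (phenol)) ≈ 10 — resonance into the ring helps, but still a poor LG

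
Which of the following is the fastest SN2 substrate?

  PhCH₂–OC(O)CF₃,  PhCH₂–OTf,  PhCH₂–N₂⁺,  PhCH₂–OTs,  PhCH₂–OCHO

Identical carbon frameworks mean the comparison reduces to leaving-group quality.
Rank by basicity of the departing species: weakest base leaves most easily.
PhCH₂–N₂⁺ loses N₂: no meaningful conjugate acid; N₂ departs as an exceptionally stable neutral molecule
PhCH₂–OTf loses OTf⁻: pKₐ(CF₃SO₃H (triflic acid)) ≈ -14
PhCH₂–OTs loses OTs⁻: pKₐ(p-CH₃C₆H₄SO₃H (TsOH)) ≈ -2.8
PhCH₂–OC(O)CF₃ loses CF₃COO⁻: pKₐ(CF₃COOH) ≈ 0.2
PhCH₂–OCHO loses HCOO⁻: pKₐ(HCOOH) ≈ 3.8

PhCH₂–N₂⁺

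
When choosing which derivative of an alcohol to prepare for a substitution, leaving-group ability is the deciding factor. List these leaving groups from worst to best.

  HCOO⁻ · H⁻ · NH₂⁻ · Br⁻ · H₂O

Rank by basicity of the departing species: weakest base leaves most easily.
Br⁻: pKₐ(HBr) ≈ -9
H₂O: pKₐ(H₃O⁺) ≈ -1.7
HCOO⁻: pKₐ(HCOOH) ≈ 3.8
H⁻: pKₐ(H₂) ≈ 36
NH₂⁻: pKₐ(NH₃) ≈ 38
Listed from poorest to best leaving group as asked.

NH₂⁻ < H⁻ < HCOO⁻ < H₂O < Br⁻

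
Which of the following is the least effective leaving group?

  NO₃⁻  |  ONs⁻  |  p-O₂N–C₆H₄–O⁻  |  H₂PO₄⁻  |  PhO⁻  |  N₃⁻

A good leaving group is a weak base: the lower the pKₐ of its conjugate acid, the more readily it departs.
ONs⁻: pKₐ(p-O₂NC₆H₄SO₃H) ≈ -3.5
NO₃⁻: pKₐ(HNO₃) ≈ -1.3
H₂PO₄⁻: pKₐ(H₃PO₄) ≈ 2.1
N₃⁻: pKₐ(HN₃) ≈ 4.7
p-O₂N–C₆H₄–O⁻: pKₐ(p-nitrophenol) ≈ 7.2
PhO⁻: pKₐ(C₆H₅OH (phenol)) ≈ 10

PhO⁻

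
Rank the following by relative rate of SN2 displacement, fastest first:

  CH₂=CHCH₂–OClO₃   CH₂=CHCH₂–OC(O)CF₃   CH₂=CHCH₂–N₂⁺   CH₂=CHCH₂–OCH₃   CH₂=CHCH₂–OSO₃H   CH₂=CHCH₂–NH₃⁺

Identical carbon frameworks mean the comparison reduces to leaving-group quality.
A good leaving group is a weak base: the lower the pKₐ of its conjugate acid, the more readily it departs.
CH₂=CHCH₂–N₂⁺ loses N₂: no meaningful conjugate acid; N₂ departs as an exceptionally stable neutral molecule
CH₂=CHCH₂–OClO₃ loses ClO₄⁻: pKₐ(HClO₄) ≈ -10
CH₂=CHCH₂–OSO₃H loses HSO₄⁻: pKₐ(H₂SO₄) ≈ -3
CH₂=CHCH₂–OC(O)CF₃ loses CF₃COO⁻: pKₐ(CF₃COOH) ≈ 0.2
CH₂=CHCH₂–NH₃⁺ loses NH₃: pKₐ(NH₄⁺) ≈ 9.2
CH₂=CHCH₂–OCH₃ loses CH₃O⁻: pKₐ(CH₃OH) ≈ 15.5

CH₂=CHCH₂–N₂⁺ > CH₂=CHCH₂–OClO₃ > CH₂=CHCH₂–OSO₃H > CH₂=CHCH₂–OC(O)CF₃ > CH₂=CHCH₂–NH₃⁺ > CH₂=CHCH₂–OCH₃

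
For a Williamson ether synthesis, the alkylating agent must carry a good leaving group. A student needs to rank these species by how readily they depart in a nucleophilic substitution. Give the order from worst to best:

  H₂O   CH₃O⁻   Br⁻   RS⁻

Rank by basicity of the departing species: weakest base leaves most easily.
Br⁻: pKₐ(HBr) ≈ -9
H₂O: pKₐ(H₃O⁺) ≈ -1.7
RS⁻: pKₐ(RSH (a thiol)) ≈ 10.5
CH₃O⁻: pKₐ(CH₃OH) ≈ 15.5
Listed from poorest to best leaving group as asked.

CH₃O⁻ < RS⁻ < H₂O < Br⁻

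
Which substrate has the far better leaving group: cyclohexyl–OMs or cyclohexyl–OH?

cyclohexyl–OMs

From cyclohexyl–OH the departing group would be OH⁻ (pKₐ(H₂O) ≈ 15.7). Strong base; essentially never leaves without prior activation.
From cyclohexyl–OMs the leaving group is OMs⁻ (pKₐ(CH₃SO₃H (MsOH)) ≈ -1.9). Resonance-delocalised alkanesulfonate.
(In practice cyclohexyl–OMs is made from cyclohexyl–OH by treatment with MsCl / Et₃N, converting the hydroxyl into a mesylate.)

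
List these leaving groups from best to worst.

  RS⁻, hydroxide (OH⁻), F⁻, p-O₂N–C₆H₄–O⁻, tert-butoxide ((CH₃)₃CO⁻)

F⁻ > p-O₂N–C₆H₄–O⁻ > RS⁻ > hydroxide (OH⁻) > tert-butoxide ((CH₃)₃CO⁻)

Leaving-group ability tracks the stability of the departed species; conjugate-acid pKₐ is the usual yardstick (lower pKₐ → better LG).
F⁻: pKₐ(HF) ≈ 3.2 — small and strongly basic; the poor halide leaving group
p-O₂N–C₆H₄–O⁻: pKₐ(p-nitrophenol) ≈ 7.2
RS⁻: pKₐ(RSH (a thiol)) ≈ 10.5 — moderately basic; rarely leaves without activation
hydroxide (OH⁻): pKₐ(H₂O) ≈ 15.7 — strong base; essentially never leaves without prior activation
tert-butoxide ((CH₃)₃CO⁻): pKₐ(t-BuOH) ≈ 18 — bulky, strongly basic alkoxide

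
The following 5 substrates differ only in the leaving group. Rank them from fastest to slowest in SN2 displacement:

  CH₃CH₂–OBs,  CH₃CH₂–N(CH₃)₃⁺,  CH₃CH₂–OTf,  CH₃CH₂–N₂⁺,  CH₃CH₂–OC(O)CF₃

Same R in every case — rank the leaving groups.
Rank by basicity of the departing species: weakest base leaves most easily.
CH₃CH₂–N₂⁺ loses N₂: no meaningful conjugate acid; N₂ departs as an exceptionally stable neutral molecule
CH₃CH₂–OTf loses OTf⁻: pKₐ(CF₃SO₃H (triflic acid)) ≈ -14
CH₃CH₂–OBs loses OBs⁻: pKₐ(p-BrC₆H₄SO₃H) ≈ -2.8
CH₃CH₂–OC(O)CF₃ loses CF₃COO⁻: pKₐ(CF₃COOH) ≈ 0.2
CH₃CH₂–N(CH₃)₃⁺ loses NR'₃: pKₐ(R'₃NH⁺) ≈ 10.7

CH₃CH₂–N₂⁺ > CH₃CH₂–OTf > CH₃CH₂–OBs > CH₃CH₂–OC(O)CF₃ > CH₃CH₂–N(CH₃)₃⁺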